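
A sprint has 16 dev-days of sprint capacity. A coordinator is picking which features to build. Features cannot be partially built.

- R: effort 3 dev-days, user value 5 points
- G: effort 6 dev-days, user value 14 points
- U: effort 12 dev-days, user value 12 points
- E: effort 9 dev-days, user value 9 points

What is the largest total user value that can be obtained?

23

This is an integer program with binary decision variables.
G + E: effort 6 + 9 = 15 ≤ 16, user value 14 + 9 = 23.
R + G: effort 3 + 6 = 9 ≤ 16, user value 5 + 14 = 19.
Best is G and E with total user value 23.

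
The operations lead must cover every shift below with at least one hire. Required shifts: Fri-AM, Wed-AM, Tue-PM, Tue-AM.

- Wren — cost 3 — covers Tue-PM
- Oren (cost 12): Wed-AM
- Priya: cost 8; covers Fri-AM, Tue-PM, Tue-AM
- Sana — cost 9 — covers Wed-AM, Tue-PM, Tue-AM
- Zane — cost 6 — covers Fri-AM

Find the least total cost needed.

The greedy cost-per-new-shift heuristic would pick Priya and Sana for 17, but a cheaper cover exists.
Choose Sana and Zane: together they cover Fri-AM, Wed-AM, Tue-PM, Tue-AM — every shift.
Total cost: 9 + 6 = 15.
No cover costs less than 15.

15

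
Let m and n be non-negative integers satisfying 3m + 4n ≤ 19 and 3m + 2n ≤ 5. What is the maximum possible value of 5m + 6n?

12

The continuous relaxation peaks at (0, 2.5) with value 15.00; rounding to a feasible lattice point costs some objective.
(m,n)=(0,2): 3·0+4·2=8≤19, 3·0+2·2=4≤5, objective 12.
(m,n)=(1,1): 3·1+4·1=7≤19, 3·1+2·1=5≤5, objective 11.
The best lattice point is (0,2), giving 12.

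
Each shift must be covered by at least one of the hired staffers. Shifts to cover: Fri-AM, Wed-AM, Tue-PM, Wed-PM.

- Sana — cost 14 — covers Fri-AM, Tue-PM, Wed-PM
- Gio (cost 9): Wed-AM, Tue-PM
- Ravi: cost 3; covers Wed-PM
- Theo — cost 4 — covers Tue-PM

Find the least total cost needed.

23

The greedy cost-per-new-shift heuristic would pick Ravi, Theo, Gio, and Sana for 30, but a cheaper cover exists.
Choose Sana and Gio: together they cover Fri-AM, Wed-AM, Tue-PM, Wed-PM — every shift.
Total cost: 14 + 9 = 23.
No cover costs less than 23.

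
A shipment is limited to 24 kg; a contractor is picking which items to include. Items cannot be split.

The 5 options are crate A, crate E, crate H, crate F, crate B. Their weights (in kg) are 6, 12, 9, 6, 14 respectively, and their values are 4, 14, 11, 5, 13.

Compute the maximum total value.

25

Allowing fractional choices, the relaxed optimum would be about 27.8, but items are indivisible.
crate A + crate E + crate F: weight 6 + 12 + 6 = 24 ≤ 24, value 4 + 14 + 5 = 23.
crate E + crate H: weight 12 + 9 = 21 ≤ 24, value 14 + 11 = 25.
crate H + crate B: weight 9 + 14 = 23 ≤ 24, value 11 + 13 = 24.
Best is crate E and crate H with total value 25.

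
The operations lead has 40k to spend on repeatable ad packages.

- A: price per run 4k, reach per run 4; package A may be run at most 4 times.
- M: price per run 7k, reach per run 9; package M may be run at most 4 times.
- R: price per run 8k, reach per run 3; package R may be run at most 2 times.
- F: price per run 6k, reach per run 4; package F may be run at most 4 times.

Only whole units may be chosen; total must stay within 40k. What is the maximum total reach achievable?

48

M has the best ratio (9/7); taking only M gives at most 4×9 = 36 (stopped by the supply cap of 4).
Mixing does better — 3×A and 4×M: price 40 ≤ 40, reach 3·4 + 4·9 = 48.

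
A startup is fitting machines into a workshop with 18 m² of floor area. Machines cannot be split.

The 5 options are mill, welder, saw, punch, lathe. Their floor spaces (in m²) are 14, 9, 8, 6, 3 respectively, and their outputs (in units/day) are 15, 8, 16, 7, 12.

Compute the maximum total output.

Take saw, punch, and lathe: floor space 8 + 6 + 3 = 17 ≤ 18, output 16 + 7 + 12 = 35.
No other feasible combination does better.

35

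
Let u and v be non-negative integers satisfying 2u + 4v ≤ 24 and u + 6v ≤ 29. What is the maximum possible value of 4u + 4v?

(u,v)=(12,0) is feasible, giving 48.
(u,v)=(11,0) is feasible, giving 44.
No feasible integer point exceeds 48.

48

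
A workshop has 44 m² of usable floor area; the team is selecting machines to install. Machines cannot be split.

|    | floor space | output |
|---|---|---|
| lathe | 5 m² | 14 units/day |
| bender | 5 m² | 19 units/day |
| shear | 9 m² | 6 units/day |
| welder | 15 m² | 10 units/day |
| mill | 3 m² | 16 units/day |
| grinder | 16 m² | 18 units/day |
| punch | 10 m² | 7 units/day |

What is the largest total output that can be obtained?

77

lathe + bender + welder + mill + grinder: floor space 5 + 5 + 15 + 3 + 16 = 44 ≤ 44, output 14 + 19 + 10 + 16 + 18 = 77.
lathe + bender + mill + grinder + punch: floor space 5 + 5 + 3 + 16 + 10 = 39 ≤ 44, output 14 + 19 + 16 + 18 + 7 = 74.
lathe + bender + shear + mill + grinder: floor space 5 + 5 + 9 + 3 + 16 = 38 ≤ 44, output 14 + 19 + 6 + 16 + 18 = 73.
Best is lathe, bender, welder, mill, and grinder with total output 77.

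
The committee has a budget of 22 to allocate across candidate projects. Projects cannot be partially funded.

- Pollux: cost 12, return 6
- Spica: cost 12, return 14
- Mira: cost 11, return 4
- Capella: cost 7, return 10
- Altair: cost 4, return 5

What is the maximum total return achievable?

Allowing fractional choices, the relaxed optimum would be about 27.8, but projects are indivisible.
Spica + Altair: cost 12 + 4 = 16 ≤ 22, return 14 + 5 = 19.
Spica + Capella: cost 12 + 7 = 19 ≤ 22, return 14 + 10 = 24.
Mira + Capella + Altair: cost 11 + 7 + 4 = 22 ≤ 22, return 4 + 10 + 5 = 19.
Best is Spica and Capella with total return 24.

24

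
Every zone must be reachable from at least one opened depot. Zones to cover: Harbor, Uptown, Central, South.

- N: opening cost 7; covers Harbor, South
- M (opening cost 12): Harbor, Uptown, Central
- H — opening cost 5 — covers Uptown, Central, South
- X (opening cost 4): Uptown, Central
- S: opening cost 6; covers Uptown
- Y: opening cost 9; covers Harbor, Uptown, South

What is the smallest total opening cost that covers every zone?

11

The greedy cost-per-new-zone heuristic would pick H and N for 12, but a cheaper cover exists.
Choose N and X: together they cover Harbor, Uptown, Central, South — every zone.
Total opening cost: 7 + 4 = 11.
No cover costs less than 11.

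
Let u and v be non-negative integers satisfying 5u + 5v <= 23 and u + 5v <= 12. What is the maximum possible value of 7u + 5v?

The continuous relaxation peaks at (4.6, 0) with value 32.20; rounding to a feasible lattice point costs some objective.
(u,v)=(4,0): 5·4+5·0=20≤23, 1·4+5·0=4≤12, objective 28.
(u,v)=(3,1): 5·3+5·1=20≤23, 1·3+5·1=8≤12, objective 26.
Maximum is 28 at (u,v)=(4,0).

28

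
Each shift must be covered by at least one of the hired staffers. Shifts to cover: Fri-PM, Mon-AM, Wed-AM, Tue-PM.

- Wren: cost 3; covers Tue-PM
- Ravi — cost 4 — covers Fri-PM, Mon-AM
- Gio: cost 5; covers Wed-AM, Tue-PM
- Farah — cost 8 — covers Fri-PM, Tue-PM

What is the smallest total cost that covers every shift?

Choose Ravi and Gio: together they cover Fri-PM, Mon-AM, Wed-AM, Tue-PM — every shift.
Total cost: 4 + 5 = 9.
No cover costs less than 9.

9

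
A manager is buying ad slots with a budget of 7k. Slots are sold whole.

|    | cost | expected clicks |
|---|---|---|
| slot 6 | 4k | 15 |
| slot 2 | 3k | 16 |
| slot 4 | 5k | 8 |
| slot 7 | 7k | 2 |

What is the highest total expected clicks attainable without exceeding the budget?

31

slot 2: cost 3 ≤ 7, expected clicks 16.
slot 6: cost 4 ≤ 7, expected clicks 15.
slot 6 + slot 2: cost 4 + 3 = 7 ≤ 7, expected clicks 15 + 16 = 31.
Best is slot 6 and slot 2 with total expected clicks 31.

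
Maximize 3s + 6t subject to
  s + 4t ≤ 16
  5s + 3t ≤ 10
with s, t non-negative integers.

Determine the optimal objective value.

18

The continuous relaxation peaks at (0, 3.33) with value 20.00; rounding to a feasible lattice point costs some objective.
(s,t)=(0,3): 1·0+4·3=12≤16, 5·0+3·3=9≤10, objective 18.
(s,t)=(0,2): 1·0+4·2=8≤16, 5·0+3·2=6≤10, objective 12.
The best lattice point is (0,3), giving 18.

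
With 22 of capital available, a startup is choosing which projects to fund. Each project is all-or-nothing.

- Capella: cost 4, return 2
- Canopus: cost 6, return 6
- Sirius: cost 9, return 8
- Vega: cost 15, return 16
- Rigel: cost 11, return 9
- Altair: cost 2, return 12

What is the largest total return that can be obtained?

30

Allowing fractional choices, the relaxed optimum would be about 33.0, but projects are indivisible.
Capella + Vega + Altair: cost 4 + 15 + 2 = 21 ≤ 22, return 2 + 16 + 12 = 30.
Sirius + Rigel + Altair: cost 9 + 11 + 2 = 22 ≤ 22, return 8 + 9 + 12 = 29.
Best is Capella, Vega, and Altair with total return 30.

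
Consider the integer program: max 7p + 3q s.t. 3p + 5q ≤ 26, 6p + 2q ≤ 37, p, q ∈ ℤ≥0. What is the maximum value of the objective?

42

(p,q)=(6,0) is feasible, giving 42.
(p,q)=(5,2) is feasible, giving 41.
(p,q)=(5,1) is feasible, giving 38.
(p,q)=(5,0) is feasible, giving 35.
The best lattice point is (6,0), giving 42.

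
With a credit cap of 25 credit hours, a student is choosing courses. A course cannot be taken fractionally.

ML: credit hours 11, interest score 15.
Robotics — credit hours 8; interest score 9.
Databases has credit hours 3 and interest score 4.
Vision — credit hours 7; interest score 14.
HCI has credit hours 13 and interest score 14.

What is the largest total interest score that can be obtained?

33

Allowing fractional choices, the relaxed optimum would be about 37.5, but courses are indivisible.
Databases + Vision + HCI: credit hours 3 + 7 + 13 = 23 ≤ 25, interest score 4 + 14 + 14 = 32.
ML + Databases + Vision: credit hours 11 + 3 + 7 = 21 ≤ 25, interest score 15 + 4 + 14 = 33.
Best is ML, Databases, and Vision with total interest score 33.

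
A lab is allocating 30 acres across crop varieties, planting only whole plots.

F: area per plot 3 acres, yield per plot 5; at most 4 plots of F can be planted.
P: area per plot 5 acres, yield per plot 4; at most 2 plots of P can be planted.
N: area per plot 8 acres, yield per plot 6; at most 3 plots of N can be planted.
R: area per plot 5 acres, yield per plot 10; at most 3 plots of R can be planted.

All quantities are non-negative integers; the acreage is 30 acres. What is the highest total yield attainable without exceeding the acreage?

3×F, 1×P, and 3×R: area 29 ≤ 30, yield 3·5 + 1·4 + 3·10 = 49.
4×F and 3×R: area 27 ≤ 30, yield 4·5 + 3·10 = 50.
Best is 50.

50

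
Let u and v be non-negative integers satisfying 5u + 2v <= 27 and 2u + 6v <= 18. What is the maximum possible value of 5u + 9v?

(u,v)=(5,1): 5·5+2·1=27≤27, 2·5+6·1=16≤18, objective 34.
(u,v)=(3,2): 5·3+2·2=19≤27, 2·3+6·2=18≤18, objective 33.
(u,v)=(4,1): 5·4+2·1=22≤27, 2·4+6·1=14≤18, objective 29.
No feasible integer point exceeds 34.

34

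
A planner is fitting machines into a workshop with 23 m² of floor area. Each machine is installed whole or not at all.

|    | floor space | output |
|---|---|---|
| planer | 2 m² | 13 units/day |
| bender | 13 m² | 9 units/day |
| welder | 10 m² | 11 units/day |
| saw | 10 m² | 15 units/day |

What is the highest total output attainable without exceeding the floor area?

39

This is an integer program with binary decision variables.
Allowing fractional choices, the relaxed optimum would be about 39.7, but machines are indivisible.
welder + saw: floor space 10 + 10 = 20 ≤ 23, output 11 + 15 = 26.
planer + welder + saw: floor space 2 + 10 + 10 = 22 ≤ 23, output 13 + 11 + 15 = 39.
planer + saw: floor space 2 + 10 = 12 ≤ 23, output 13 + 15 = 28.
Best is planer, welder, and saw with total output 39.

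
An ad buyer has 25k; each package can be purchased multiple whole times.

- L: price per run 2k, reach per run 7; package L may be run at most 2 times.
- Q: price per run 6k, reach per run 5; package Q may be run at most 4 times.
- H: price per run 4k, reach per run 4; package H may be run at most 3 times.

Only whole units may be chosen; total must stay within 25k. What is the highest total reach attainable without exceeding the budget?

L has the best ratio (7/2); taking only L gives at most 2×7 = 14 (stopped by the supply cap of 2).
Mixing does better — 2×L, 2×Q, and 2×H: price 24 ≤ 25, reach 2·7 + 2·5 + 2·4 = 32.

32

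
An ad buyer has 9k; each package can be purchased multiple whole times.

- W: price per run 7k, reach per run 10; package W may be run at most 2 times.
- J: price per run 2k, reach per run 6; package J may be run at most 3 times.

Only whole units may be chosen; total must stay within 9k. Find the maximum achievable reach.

Take 3×J: price 6 ≤ 9, reach 3·6 = 18.
J has the best ratio (6/2) and is taken to its limit of 3; remaining capacity is filled optimally with the others.

18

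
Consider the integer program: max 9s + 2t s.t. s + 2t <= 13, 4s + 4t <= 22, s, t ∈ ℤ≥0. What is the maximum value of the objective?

45

Relaxing integrality, the LP optimum is 49.50 at (s,t) = (5.5, 0), which is not an integer point.
(s,t)=(5,0): 1·5+2·0=5≤13, 4·5+4·0=20≤22, objective 45.
(s,t)=(4,1): 1·4+2·1=6≤13, 4·4+4·1=20≤22, objective 38.
The best lattice point is (5,0), giving 45.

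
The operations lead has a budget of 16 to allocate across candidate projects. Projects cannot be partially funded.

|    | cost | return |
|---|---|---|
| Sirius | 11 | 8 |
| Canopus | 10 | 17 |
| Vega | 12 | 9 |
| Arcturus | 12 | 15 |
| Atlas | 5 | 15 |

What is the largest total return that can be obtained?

32

Allowing fractional choices, the relaxed optimum would be about 33.2, but projects are indivisible.
Canopus + Atlas: cost 10 + 5 = 15 ≤ 16, return 17 + 15 = 32.
Sirius + Atlas: cost 11 + 5 = 16 ≤ 16, return 8 + 15 = 23.
Canopus: cost 10 ≤ 16, return 17.
Best is Canopus and Atlas with total return 32.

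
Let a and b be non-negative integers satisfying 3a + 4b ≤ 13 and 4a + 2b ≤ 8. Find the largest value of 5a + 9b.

(a,b)=(0,3): 3·0+4·3=12≤13, 4·0+2·3=6≤8, objective 27.
(a,b)=(1,2): 3·1+4·2=11≤13, 4·1+2·2=8≤8, objective 23.
(a,b)=(0,2): 3·0+4·2=8≤13, 4·0+2·2=4≤8, objective 18.
No feasible integer point exceeds 27.

27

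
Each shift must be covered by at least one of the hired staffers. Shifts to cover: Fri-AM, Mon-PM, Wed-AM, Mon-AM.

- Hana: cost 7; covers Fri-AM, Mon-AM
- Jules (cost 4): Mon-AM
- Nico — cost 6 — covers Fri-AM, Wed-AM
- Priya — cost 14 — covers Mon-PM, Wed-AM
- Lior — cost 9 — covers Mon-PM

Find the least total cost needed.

Choose Jules, Nico, and Lior: together they cover Fri-AM, Mon-PM, Wed-AM, Mon-AM — every shift.
Total cost: 4 + 6 + 9 = 19.
No cover costs less than 19.

19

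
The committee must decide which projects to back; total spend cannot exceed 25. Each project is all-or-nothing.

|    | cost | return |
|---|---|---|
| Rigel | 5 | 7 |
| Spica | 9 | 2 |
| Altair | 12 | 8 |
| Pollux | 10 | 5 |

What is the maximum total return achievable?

Allowing fractional choices, the relaxed optimum would be about 19.0, but projects are indivisible.
Altair + Pollux: cost 12 + 10 = 22 ≤ 25, return 8 + 5 = 13.
Rigel + Spica + Pollux: cost 5 + 9 + 10 = 24 ≤ 25, return 7 + 2 + 5 = 14.
Rigel + Altair: cost 5 + 12 = 17 ≤ 25, return 7 + 8 = 15.
Best is Rigel and Altair with total return 15.

15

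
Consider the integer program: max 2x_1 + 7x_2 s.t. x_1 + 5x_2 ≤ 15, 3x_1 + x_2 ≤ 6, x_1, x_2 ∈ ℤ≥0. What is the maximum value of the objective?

The continuous relaxation peaks at (1.07, 2.79) with value 21.64; rounding to a feasible lattice point costs some objective.
(x_1,x_2)=(0,3) is feasible, giving 21.
(x_1,x_2)=(1,2) is feasible, giving 16.
Maximum is 21 at (x_1,x_2)=(0,3).

21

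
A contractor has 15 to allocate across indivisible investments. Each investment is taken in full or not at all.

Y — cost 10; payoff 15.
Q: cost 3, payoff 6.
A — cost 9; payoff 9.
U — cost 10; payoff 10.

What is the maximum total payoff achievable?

21

Allowing fractional choices, the relaxed optimum would be about 23.0, but investments are indivisible.
Q + U: cost 3 + 10 = 13 ≤ 15, payoff 6 + 10 = 16.
Y + Q: cost 10 + 3 = 13 ≤ 15, payoff 15 + 6 = 21.
Y: cost 10 ≤ 15, payoff 15.
Best is Y and Q with total payoff 21.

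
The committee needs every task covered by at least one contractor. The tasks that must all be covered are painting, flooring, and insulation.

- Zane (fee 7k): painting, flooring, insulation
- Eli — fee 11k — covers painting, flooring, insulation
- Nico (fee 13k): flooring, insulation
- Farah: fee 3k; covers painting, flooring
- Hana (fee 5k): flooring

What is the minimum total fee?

7

This is an integer covering problem.
The greedy cost-per-new-task heuristic would pick Farah and Zane for 10, but a cheaper cover exists.
Zane alone covers painting, flooring, insulation — every task.
Total fee: 7.
No cover costs less than 7.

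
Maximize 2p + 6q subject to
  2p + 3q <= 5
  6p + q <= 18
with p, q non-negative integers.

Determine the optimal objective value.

The continuous relaxation peaks at (0, 1.67) with value 10.00; rounding to a feasible lattice point costs some objective.
(p,q)=(1,1): 2·1+3·1=5≤5, 6·1+1·1=7≤18, objective 8.
(p,q)=(0,1): 2·0+3·1=3≤5, 6·0+1·1=1≤18, objective 6.
(p,q)=(2,0): 2·2+3·0=4≤5, 6·2+1·0=12≤18, objective 4.
No feasible integer point exceeds 8.

8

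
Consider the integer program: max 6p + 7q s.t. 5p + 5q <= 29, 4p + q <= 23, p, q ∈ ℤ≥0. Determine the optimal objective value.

The continuous relaxation peaks at (0, 5.8) with value 40.60; rounding to a feasible lattice point costs some objective.
(p,q)=(0,5): 5·0+5·5=25≤29, 4·0+1·5=5≤23, objective 35.
(p,q)=(1,4): 5·1+5·4=25≤29, 4·1+1·4=8≤23, objective 34.
(p,q)=(0,4): 5·0+5·4=20≤29, 4·0+1·4=4≤23, objective 28.
No feasible integer point exceeds 35.

35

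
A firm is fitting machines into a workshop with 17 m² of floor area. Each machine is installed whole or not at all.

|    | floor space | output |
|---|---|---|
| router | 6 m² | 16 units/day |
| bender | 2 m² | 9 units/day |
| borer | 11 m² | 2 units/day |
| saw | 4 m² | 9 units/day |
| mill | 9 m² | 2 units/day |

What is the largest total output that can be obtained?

Allowing fractional choices, the relaxed optimum would be about 35.1, but machines are indivisible.
router + bender: floor space 6 + 2 = 8 ≤ 17, output 16 + 9 = 25.
router + bender + mill: floor space 6 + 2 + 9 = 17 ≤ 17, output 16 + 9 + 2 = 27.
router + bender + saw: floor space 6 + 2 + 4 = 12 ≤ 17, output 16 + 9 + 9 = 34.
Best is router, bender, and saw with total output 34.

34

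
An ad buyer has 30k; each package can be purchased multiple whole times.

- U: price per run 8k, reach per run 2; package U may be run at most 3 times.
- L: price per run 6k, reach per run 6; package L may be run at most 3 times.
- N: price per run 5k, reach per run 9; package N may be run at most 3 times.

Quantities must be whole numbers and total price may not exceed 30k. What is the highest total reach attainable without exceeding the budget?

39

This is a bounded integer knapsack.
Take 2×L and 3×N: price 27 ≤ 30, reach 2·6 + 3·9 = 39.
N has the best ratio (9/5) and is taken to its limit of 3; remaining capacity is filled optimally with the others.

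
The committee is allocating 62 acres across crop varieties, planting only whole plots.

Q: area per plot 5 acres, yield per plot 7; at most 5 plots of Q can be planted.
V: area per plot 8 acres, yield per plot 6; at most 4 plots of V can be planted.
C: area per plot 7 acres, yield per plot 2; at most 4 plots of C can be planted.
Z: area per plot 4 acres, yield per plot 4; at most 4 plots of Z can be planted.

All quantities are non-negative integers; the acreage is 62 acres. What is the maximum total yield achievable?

65

5×Q, 2×V, and 4×Z: area 57 ≤ 62, yield 5·7 + 2·6 + 4·4 = 63.
5×Q, 3×V, and 3×Z: area 61 ≤ 62, yield 5·7 + 3·6 + 3·4 = 65.
Best is 65.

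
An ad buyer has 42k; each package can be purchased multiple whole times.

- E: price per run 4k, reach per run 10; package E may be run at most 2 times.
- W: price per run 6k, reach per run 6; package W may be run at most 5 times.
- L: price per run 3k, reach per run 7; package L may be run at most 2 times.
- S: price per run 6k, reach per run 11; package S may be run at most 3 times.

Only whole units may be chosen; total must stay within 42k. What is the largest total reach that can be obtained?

E has the best ratio (10/4); taking only E gives at most 2×10 = 20 (stopped by the supply cap of 2).
Mixing does better — 2×E, 1×W, 2×L, and 3×S: price 38 ≤ 42, reach 2·10 + 1·6 + 2·7 + 3·11 = 73.

73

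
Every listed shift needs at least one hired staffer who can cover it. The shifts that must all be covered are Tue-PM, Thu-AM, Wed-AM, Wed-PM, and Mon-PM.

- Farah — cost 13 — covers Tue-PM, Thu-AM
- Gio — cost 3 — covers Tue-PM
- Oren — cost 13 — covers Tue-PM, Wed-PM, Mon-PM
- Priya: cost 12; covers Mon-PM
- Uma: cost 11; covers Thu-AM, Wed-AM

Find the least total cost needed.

The greedy cost-per-new-shift heuristic would pick Gio, Uma, and Oren for 27, but a cheaper cover exists.
Choose Oren and Uma: together they cover Tue-PM, Thu-AM, Wed-AM, Wed-PM, Mon-PM — every shift.
Total cost: 13 + 11 = 24.
No cover costs less than 24.

24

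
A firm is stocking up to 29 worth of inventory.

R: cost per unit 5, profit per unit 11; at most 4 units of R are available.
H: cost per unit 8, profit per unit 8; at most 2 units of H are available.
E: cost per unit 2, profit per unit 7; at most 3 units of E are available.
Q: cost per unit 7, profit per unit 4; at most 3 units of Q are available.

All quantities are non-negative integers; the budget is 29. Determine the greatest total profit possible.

Take 4×R and 3×E: cost 26 ≤ 29, profit 4·11 + 3·7 = 65.
E has the best ratio (7/2) and is taken to its limit of 3; remaining capacity is filled optimally with the others.

65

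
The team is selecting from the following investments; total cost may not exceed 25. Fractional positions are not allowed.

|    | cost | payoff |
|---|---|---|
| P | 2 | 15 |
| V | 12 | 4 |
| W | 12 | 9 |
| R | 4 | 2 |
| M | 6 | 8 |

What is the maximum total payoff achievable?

34

Allowing fractional choices, the relaxed optimum would be about 34.3, but investments are indivisible.
P + W + M: cost 2 + 12 + 6 = 20 ≤ 25, payoff 15 + 9 + 8 = 32.
P + W + R + M: cost 2 + 12 + 4 + 6 = 24 ≤ 25, payoff 15 + 9 + 2 + 8 = 34.
P + V + R + M: cost 2 + 12 + 4 + 6 = 24 ≤ 25, payoff 15 + 4 + 2 + 8 = 29.
Best is P, W, R, and M with total payoff 34.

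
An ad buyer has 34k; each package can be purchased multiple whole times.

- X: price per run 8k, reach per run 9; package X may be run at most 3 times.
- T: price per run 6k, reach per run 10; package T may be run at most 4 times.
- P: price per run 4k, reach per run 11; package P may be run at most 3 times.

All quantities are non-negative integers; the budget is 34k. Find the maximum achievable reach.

63

P has the best ratio (11/4); taking only P gives at most 3×11 = 33 (stopped by the supply cap of 3).
Mixing does better — 3×T and 3×P: price 30 ≤ 34, reach 3·10 + 3·11 = 63.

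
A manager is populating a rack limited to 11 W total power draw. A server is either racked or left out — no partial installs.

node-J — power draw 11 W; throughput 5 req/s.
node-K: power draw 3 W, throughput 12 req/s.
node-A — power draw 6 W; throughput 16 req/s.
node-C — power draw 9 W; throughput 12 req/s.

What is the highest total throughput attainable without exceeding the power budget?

28

Treat it as a binary knapsack problem.
Allowing fractional choices, the relaxed optimum would be about 30.7, but servers are indivisible.
node-A: power draw 6 ≤ 11, throughput 16.
node-K + node-A: power draw 3 + 6 = 9 ≤ 11, throughput 12 + 16 = 28.
node-K: power draw 3 ≤ 11, throughput 12.
Best is node-K and node-A with total throughput 28.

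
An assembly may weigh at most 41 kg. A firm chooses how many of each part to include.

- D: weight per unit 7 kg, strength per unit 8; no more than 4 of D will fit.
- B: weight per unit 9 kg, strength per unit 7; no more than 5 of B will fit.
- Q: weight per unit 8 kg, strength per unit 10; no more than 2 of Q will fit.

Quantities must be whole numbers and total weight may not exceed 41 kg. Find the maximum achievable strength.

Q has the best ratio (10/8); taking only Q gives at most 2×10 = 20 (stopped by the supply cap of 2).
Mixing does better — 3×D and 2×Q: weight 37 ≤ 41, strength 3·8 + 2·10 = 44.

44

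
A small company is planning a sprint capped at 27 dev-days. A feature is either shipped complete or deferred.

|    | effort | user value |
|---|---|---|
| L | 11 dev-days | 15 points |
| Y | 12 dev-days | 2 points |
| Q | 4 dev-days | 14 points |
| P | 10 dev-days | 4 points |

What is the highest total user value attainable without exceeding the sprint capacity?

33

This is an integer program with binary decision variables.
L + Y + Q: effort 11 + 12 + 4 = 27 ≤ 27, user value 15 + 2 + 14 = 31.
L + Q + P: effort 11 + 4 + 10 = 25 ≤ 27, user value 15 + 14 + 4 = 33.
L + Q: effort 11 + 4 = 15 ≤ 27, user value 15 + 14 = 29.
Best is L, Q, and P with total user value 33.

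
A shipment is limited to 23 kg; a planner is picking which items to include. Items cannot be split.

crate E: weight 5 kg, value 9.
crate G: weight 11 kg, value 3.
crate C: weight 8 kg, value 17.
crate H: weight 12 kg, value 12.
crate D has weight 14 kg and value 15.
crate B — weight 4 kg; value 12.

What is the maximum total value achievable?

This is an integer program with binary decision variables.
Take crate E, crate C, and crate B: weight 5 + 8 + 4 = 17 ≤ 23, value 9 + 17 + 12 = 38.
No other feasible combination does better.

38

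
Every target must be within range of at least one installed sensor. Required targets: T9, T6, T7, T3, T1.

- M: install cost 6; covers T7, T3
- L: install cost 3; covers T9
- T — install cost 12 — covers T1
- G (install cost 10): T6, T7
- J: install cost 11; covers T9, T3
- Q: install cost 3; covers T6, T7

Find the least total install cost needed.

24

Choose M, L, T, and Q: together they cover T9, T6, T7, T3, T1 — every target.
Total install cost: 6 + 3 + 12 + 3 = 24.
No cover costs less than 24.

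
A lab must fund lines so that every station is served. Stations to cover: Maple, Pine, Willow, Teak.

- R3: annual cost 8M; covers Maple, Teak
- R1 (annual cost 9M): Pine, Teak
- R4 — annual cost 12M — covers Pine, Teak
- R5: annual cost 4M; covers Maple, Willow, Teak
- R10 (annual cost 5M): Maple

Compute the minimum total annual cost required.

This is an integer covering problem.
Choose R1 and R5: together they cover Maple, Pine, Willow, Teak — every station.
Total annual cost: 9 + 4 = 13.

13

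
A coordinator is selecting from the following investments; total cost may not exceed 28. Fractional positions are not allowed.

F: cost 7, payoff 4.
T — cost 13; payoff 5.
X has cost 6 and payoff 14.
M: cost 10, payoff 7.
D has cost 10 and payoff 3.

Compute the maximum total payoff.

25

Allowing fractional choices, the relaxed optimum would be about 26.9, but investments are indivisible.
F + X + M: cost 7 + 6 + 10 = 23 ≤ 28, payoff 4 + 14 + 7 = 25.
X + M + D: cost 6 + 10 + 10 = 26 ≤ 28, payoff 14 + 7 + 3 = 24.
Best is F, X, and M with total payoff 25.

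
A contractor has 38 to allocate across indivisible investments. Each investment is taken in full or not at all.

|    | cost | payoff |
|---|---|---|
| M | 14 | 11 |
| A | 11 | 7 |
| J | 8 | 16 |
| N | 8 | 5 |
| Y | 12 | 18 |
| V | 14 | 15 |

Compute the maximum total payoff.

49

M + J + Y: cost 14 + 8 + 12 = 34 ≤ 38, payoff 11 + 16 + 18 = 45.
J + Y + V: cost 8 + 12 + 14 = 34 ≤ 38, payoff 16 + 18 + 15 = 49.
Best is J, Y, and V with total payoff 49.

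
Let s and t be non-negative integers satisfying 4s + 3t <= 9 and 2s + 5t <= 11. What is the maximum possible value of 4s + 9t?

Relaxing integrality, the LP optimum is 20.14 at (s,t) = (0.857, 1.86), which is not an integer point.
(s,t)=(0,2): 4·0+3·2=6≤9, 2·0+5·2=10≤11, objective 18.
(s,t)=(1,1): 4·1+3·1=7≤9, 2·1+5·1=7≤11, objective 13.
(s,t)=(0,1): 4·0+3·1=3≤9, 2·0+5·1=5≤11, objective 9.
Maximum is 18 at (s,t)=(0,2).

18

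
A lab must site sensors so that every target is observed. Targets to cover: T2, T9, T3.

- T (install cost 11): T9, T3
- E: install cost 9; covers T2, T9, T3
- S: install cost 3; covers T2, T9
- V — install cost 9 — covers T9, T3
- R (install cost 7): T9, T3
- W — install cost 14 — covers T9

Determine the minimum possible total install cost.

9

The greedy cost-per-new-target heuristic would pick S and R for 10, but a cheaper cover exists.
E alone covers T2, T9, T3 — every target.
Total install cost: 9.
No cover costs less than 9.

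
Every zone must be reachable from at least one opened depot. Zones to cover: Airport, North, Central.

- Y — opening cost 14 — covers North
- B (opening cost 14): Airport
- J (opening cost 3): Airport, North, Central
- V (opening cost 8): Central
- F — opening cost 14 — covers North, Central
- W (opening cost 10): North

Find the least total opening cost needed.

J alone covers Airport, North, Central — every zone.
Total opening cost: 3.
No cover costs less than 3.

3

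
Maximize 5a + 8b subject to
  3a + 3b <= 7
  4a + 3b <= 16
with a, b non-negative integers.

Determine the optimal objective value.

16

The continuous relaxation peaks at (0, 2.33) with value 18.67; rounding to a feasible lattice point costs some objective.
(a,b)=(0,2): 3·0+3·2=6≤7, 4·0+3·2=6≤16, objective 16.
(a,b)=(1,1): 3·1+3·1=6≤7, 4·1+3·1=7≤16, objective 13.
(a,b)=(0,1): 3·0+3·1=3≤7, 4·0+3·1=3≤16, objective 8.
Maximum is 16 at (a,b)=(0,2).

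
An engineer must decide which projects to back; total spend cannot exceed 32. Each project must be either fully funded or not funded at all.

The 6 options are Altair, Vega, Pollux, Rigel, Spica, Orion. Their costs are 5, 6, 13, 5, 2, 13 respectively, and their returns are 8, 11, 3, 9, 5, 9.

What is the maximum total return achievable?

42

Allowing fractional choices, the relaxed optimum would be about 42.2, but projects are indivisible.
Altair + Vega + Pollux + Rigel + Spica: cost 5 + 6 + 13 + 5 + 2 = 31 ≤ 32, return 8 + 11 + 3 + 9 + 5 = 36.
Altair + Vega + Rigel + Spica + Orion: cost 5 + 6 + 5 + 2 + 13 = 31 ≤ 32, return 8 + 11 + 9 + 5 + 9 = 42.
Altair + Vega + Rigel + Orion: cost 5 + 6 + 5 + 13 = 29 ≤ 32, return 8 + 11 + 9 + 9 = 37.
Best is Altair, Vega, Rigel, Spica, and Orion with total return 42.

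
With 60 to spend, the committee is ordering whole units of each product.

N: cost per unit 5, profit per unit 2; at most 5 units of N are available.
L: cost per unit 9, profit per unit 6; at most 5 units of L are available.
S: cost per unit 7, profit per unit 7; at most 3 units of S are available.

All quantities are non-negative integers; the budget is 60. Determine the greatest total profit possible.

45

This is a bounded integer knapsack.
Take 4×L and 3×S: cost 57 ≤ 60, profit 4·6 + 3·7 = 45.
S has the best ratio (7/7) and is taken to its limit of 3; remaining capacity is filled optimally with the others.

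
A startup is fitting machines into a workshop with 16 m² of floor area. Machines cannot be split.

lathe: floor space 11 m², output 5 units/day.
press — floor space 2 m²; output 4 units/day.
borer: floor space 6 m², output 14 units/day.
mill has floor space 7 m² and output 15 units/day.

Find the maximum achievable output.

Take press, borer, and mill: floor space 2 + 6 + 7 = 15 ≤ 16, output 4 + 14 + 15 = 33.
No other feasible combination does better.

33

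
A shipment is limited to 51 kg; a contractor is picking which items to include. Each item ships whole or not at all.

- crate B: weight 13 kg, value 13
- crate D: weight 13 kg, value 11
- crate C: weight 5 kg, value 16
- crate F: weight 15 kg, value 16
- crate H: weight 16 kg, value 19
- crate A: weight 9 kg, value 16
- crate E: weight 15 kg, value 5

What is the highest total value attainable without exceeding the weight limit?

67

This is an integer program with binary decision variables.
Allowing fractional choices, the relaxed optimum would be about 73.0, but items are indivisible.
crate B + crate C + crate H + crate A: weight 13 + 5 + 16 + 9 = 43 ≤ 51, value 13 + 16 + 19 + 16 = 64.
crate C + crate F + crate H + crate A: weight 5 + 15 + 16 + 9 = 45 ≤ 51, value 16 + 16 + 19 + 16 = 67.
Best is crate C, crate F, crate H, and crate A with total value 67.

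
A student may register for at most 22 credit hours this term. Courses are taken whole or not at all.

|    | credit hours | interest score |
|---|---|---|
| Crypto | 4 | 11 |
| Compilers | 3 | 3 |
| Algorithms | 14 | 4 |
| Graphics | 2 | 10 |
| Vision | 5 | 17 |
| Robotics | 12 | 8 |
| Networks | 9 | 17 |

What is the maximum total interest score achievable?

Crypto + Graphics + Vision + Networks: credit hours 4 + 2 + 5 + 9 = 20 ≤ 22, interest score 11 + 10 + 17 + 17 = 55.
Crypto + Compilers + Vision + Networks: credit hours 4 + 3 + 5 + 9 = 21 ≤ 22, interest score 11 + 3 + 17 + 17 = 48.
Compilers + Graphics + Vision + Networks: credit hours 3 + 2 + 5 + 9 = 19 ≤ 22, interest score 3 + 10 + 17 + 17 = 47.
Best is Crypto, Graphics, Vision, and Networks with total interest score 55.

55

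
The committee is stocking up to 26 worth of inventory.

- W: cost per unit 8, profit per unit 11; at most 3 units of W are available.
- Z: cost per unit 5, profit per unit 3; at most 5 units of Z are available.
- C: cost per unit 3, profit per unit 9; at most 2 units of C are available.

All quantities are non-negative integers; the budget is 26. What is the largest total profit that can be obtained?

C has the best ratio (9/3); taking only C gives at most 2×9 = 18 (stopped by the supply cap of 2).
Mixing does better — 2×W and 2×C: cost 22 ≤ 26, profit 2·11 + 2·9 = 40.

40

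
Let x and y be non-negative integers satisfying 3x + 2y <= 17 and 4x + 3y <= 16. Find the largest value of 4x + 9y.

Relaxing integrality, the LP optimum is 48.00 at (x,y) = (0, 5.33), which is not an integer point.
(x,y)=(0,5) is feasible, giving 45.
(x,y)=(1,4) is feasible, giving 40.
(x,y)=(0,4) is feasible, giving 36.
The best lattice point is (0,5), giving 45.

45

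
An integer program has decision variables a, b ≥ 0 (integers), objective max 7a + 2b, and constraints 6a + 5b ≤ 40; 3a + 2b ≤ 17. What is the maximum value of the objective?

37

(a,b)=(5,1) is feasible, giving 37.
(a,b)=(5,0) is feasible, giving 35.
(a,b)=(4,2) is feasible, giving 32.
No feasible integer point exceeds 37.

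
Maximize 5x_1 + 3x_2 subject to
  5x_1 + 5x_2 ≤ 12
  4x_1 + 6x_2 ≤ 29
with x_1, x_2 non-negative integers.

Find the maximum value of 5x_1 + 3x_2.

10

(x_1,x_2)=(2,0): 5·2+5·0=10≤12, 4·2+6·0=8≤29, objective 10.
(x_1,x_2)=(1,1): 5·1+5·1=10≤12, 4·1+6·1=10≤29, objective 8.
(x_1,x_2)=(1,0): 5·1+5·0=5≤12, 4·1+6·0=4≤29, objective 5.
The best lattice point is (2,0), giving 10.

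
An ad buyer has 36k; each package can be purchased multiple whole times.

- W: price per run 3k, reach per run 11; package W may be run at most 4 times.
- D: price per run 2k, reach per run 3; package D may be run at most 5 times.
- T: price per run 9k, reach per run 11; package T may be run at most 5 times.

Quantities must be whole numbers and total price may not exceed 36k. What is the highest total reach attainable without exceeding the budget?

75

W has the best ratio (11/3); taking only W gives at most 4×11 = 44 (stopped by the supply cap of 4).
Mixing does better — 4×W, 3×D, and 2×T: price 36 ≤ 36, reach 4·11 + 3·3 + 2·11 = 75.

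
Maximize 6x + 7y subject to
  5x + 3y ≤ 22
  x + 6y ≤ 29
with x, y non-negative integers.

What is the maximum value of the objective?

The continuous relaxation peaks at (1.67, 4.56) with value 41.89; rounding to a feasible lattice point costs some objective.
(x,y)=(2,4) is feasible, giving 40.
(x,y)=(1,4) is feasible, giving 34.
(x,y)=(2,3) is feasible, giving 33.
The best lattice point is (2,4), giving 40.

40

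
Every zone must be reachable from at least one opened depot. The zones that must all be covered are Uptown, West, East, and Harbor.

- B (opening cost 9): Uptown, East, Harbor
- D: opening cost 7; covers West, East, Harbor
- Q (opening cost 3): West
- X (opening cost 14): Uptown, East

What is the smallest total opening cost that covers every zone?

The greedy cost-per-new-zone heuristic would pick D and B for 16, but a cheaper cover exists.
Choose B and Q: together they cover Uptown, West, East, Harbor — every zone.
Total opening cost: 9 + 3 = 12.
No cover costs less than 12.

12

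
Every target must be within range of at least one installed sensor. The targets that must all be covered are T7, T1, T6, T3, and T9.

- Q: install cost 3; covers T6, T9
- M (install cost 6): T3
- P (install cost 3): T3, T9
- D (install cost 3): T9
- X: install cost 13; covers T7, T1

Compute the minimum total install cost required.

This is a weighted set-cover instance.
Choose Q, P, and X: together they cover T7, T1, T6, T3, T9 — every target.
Total install cost: 3 + 3 + 13 = 19.
No cover costs less than 19.

19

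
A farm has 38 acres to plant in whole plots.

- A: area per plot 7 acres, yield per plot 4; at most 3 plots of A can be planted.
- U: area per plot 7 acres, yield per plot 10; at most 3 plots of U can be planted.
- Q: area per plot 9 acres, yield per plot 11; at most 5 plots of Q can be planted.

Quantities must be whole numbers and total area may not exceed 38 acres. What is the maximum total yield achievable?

U has the best ratio (10/7); taking only U gives at most 3×10 = 30 (stopped by the supply cap of 3).
Mixing does better — 1×A, 3×U, and 1×Q: area 37 ≤ 38, yield 1·4 + 3·10 + 1·11 = 45.

45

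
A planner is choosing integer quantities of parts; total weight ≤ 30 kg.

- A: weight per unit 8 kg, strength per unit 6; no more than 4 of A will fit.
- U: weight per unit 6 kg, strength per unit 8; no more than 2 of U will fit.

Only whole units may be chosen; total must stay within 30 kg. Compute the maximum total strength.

28

U has the best ratio (8/6); taking only U gives at most 2×8 = 16 (stopped by the supply cap of 2).
Mixing does better — 2×A and 2×U: weight 28 ≤ 30, strength 2·6 + 2·8 = 28.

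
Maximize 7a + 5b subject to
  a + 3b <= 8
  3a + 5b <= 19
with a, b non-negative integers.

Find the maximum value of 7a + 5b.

(a,b)=(6,0) is feasible, giving 42.
(a,b)=(5,0) is feasible, giving 35.
Maximum is 42 at (a,b)=(6,0).

42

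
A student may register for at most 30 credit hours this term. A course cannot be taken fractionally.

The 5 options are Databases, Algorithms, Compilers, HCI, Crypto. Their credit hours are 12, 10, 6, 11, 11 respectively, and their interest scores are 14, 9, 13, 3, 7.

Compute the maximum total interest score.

36

This is an integer program with binary decision variables.
Databases + Compilers + HCI: credit hours 12 + 6 + 11 = 29 ≤ 30, interest score 14 + 13 + 3 = 30.
Databases + Compilers + Crypto: credit hours 12 + 6 + 11 = 29 ≤ 30, interest score 14 + 13 + 7 = 34.
Databases + Algorithms + Compilers: credit hours 12 + 10 + 6 = 28 ≤ 30, interest score 14 + 9 + 13 = 36.
Best is Databases, Algorithms, and Compilers with total interest score 36.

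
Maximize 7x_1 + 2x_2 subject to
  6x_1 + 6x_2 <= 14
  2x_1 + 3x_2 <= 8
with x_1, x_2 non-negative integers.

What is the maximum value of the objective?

Relaxing integrality, the LP optimum is 16.33 at (x_1,x_2) = (2.33, 0), which is not an integer point.
(x_1,x_2)=(2,0): 6·2+6·0=12≤14, 2·2+3·0=4≤8, objective 14.
(x_1,x_2)=(1,1): 6·1+6·1=12≤14, 2·1+3·1=5≤8, objective 9.
(x_1,x_2)=(1,0): 6·1+6·0=6≤14, 2·1+3·0=2≤8, objective 7.
The best lattice point is (2,0), giving 14.

14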